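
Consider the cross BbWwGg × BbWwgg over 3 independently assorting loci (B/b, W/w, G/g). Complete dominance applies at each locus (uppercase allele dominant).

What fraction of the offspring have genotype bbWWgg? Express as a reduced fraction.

BbWwGg gametes: BWG×1, BWg×1, BwG×1, Bwg×1, bWG×1, bWg×1, bwG×1, bwg×1
BbWwgg gametes: BWg×2, Bwg×2, bWg×2, bwg×2
BbWwGg×BbWwgg grid (8·8=64): BBWWGg=2 BBWWgg=2 BBWwGg=4 BBWwgg=4 BBwwGg=2 BBwwgg=2 BbWWGg=4 BbWWgg=4 BbWwGg=8 BbWwgg=8 BbwwGg=4 Bbwwgg=4 bbWWGg=2 bbWWgg=2 bbWwGg=4 bbWwgg=4 bbwwGg=2 bbwwgg=2
bbWWgg hits 2/64; gcd=2; 2÷2/64÷2 = 1/32

P(bbWWgg) = 1/32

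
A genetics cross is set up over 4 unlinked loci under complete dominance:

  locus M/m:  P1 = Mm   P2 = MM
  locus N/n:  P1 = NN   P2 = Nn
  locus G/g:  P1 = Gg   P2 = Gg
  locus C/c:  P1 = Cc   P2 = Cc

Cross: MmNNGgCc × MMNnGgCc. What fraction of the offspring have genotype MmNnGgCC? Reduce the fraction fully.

MmNNGgCc gametes: MNGC×2, MNGc×2, MNgC×2, MNgc×2, mNGC×2, mNGc×2, mNgC×2, mNgc×2
MMNnGgCc gametes: MNGC×2, MNGc×2, MNgC×2, MNgc×2, MnGC×2, MnGc×2, MngC×2, Mngc×2
MmNNGgCc×MMNnGgCc grid (16·16=256): MMNNGGCC=4 MMNNGGCc=8 MMNNGGcc=4 MMNNGgCC=8 MMNNGgCc=16 MMNNGgcc=8 MMNNggCC=4 MMNNggCc=8 MMNNggcc=4 MMNnGGCC=4 MMNnGGCc=8 MMNnGGcc=4 MMNnGgCC=8 MMNnGgCc=16 MMNnGgcc=8 MMNnggCC=4 MMNnggCc=8 MMNnggcc=4 MmNNGGCC=4 MmNNGGCc=8 MmNNGGcc=4 MmNNGgCC=8 MmNNGgCc=16 MmNNGgcc=8 MmNNggCC=4 MmNNggCc=8 MmNNggcc=4 MmNnGGCC=4 MmNnGGCc=8 MmNnGGcc=4 MmNnGgCC=8 MmNnGgCc=16 MmNnGgcc=8 MmNnggCC=4 MmNnggCc=8 MmNnggcc=4
MmNnGgCC hits 8/256; gcd=8; 8÷8/256÷8 = 1/32

P(MmNnGgCC) = 1/32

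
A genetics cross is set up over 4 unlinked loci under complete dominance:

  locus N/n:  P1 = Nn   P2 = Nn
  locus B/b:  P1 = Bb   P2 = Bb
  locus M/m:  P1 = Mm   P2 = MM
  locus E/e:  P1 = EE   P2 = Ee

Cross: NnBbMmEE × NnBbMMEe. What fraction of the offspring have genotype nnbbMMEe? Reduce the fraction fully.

P(nnbbMMEe) = 1/64

NnBbMmEE gametes: NBME×2, NBmE×2, NbME×2, NbmE×2, nBME×2, nBmE×2, nbME×2, nbmE×2
NnBbMMEe gametes: NBME×2, NBMe×2, NbME×2, NbMe×2, nBME×2, nBMe×2, nbME×2, nbMe×2
NnBbMmEE×NnBbMMEe grid (16·16=256): NNBBMMEE=4 NNBBMMEe=4 NNBBMmEE=4 NNBBMmEe=4 NNBbMMEE=8 NNBbMMEe=8 NNBbMmEE=8 NNBbMmEe=8 NNbbMMEE=4 NNbbMMEe=4 NNbbMmEE=4 NNbbMmEe=4 NnBBMMEE=8 NnBBMMEe=8 NnBBMmEE=8 NnBBMmEe=8 NnBbMMEE=16 NnBbMMEe=16 NnBbMmEE=16 NnBbMmEe=16 NnbbMMEE=8 NnbbMMEe=8 NnbbMmEE=8 NnbbMmEe=8 nnBBMMEE=4 nnBBMMEe=4 nnBBMmEE=4 nnBBMmEe=4 nnBbMMEE=8 nnBbMMEe=8 nnBbMmEE=8 nnBbMmEe=8 nnbbMMEE=4 nnbbMMEe=4 nnbbMmEE=4 nnbbMmEe=4
nnbbMMEe hits 4/256; gcd=4; 4÷4/256÷4 = 1/64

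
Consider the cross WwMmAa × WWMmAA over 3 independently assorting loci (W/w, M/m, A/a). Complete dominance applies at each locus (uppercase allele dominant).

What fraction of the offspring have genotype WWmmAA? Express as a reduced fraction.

WwMmAa gametes: WMA×1, WMa×1, WmA×1, Wma×1, wMA×1, wMa×1, wmA×1, wma×1
WWMmAA gametes: WMA×4, WmA×4
WwMmAa×WWMmAA grid (8·8=64): WWMMAA=4 WWMMAa=4 WWMmAA=8 WWMmAa=8 WWmmAA=4 WWmmAa=4 WwMMAA=4 WwMMAa=4 WwMmAA=8 WwMmAa=8 WwmmAA=4 WwmmAa=4
WWmmAA hits 4/64; gcd=4; 4÷4/64÷4 = 1/16

P(WWmmAA) = 1/16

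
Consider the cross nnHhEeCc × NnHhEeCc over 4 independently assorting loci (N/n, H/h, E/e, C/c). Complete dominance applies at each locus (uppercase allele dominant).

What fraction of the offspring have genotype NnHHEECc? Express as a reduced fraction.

nnHhEeCc gametes: nHEC×2, nHEc×2, nHeC×2, nHec×2, nhEC×2, nhEc×2, nheC×2, nhec×2
NnHhEeCc gametes: NHEC×1, NHEc×1, NHeC×1, NHec×1, NhEC×1, NhEc×1, NheC×1, Nhec×1, nHEC×1, nHEc×1, nHeC×1, nHec×1, nhEC×1, nhEc×1, nheC×1, nhec×1
nnHhEeCc×NnHhEeCc grid (16·16=256): NnHHEECC=2 NnHHEECc=4 NnHHEEcc=2 NnHHEeCC=4 NnHHEeCc=8 NnHHEecc=4 NnHHeeCC=2 NnHHeeCc=4 NnHHeecc=2 NnHhEECC=4 NnHhEECc=8 NnHhEEcc=4 NnHhEeCC=8 NnHhEeCc=16 NnHhEecc=8 NnHheeCC=4 NnHheeCc=8 NnHheecc=4 NnhhEECC=2 NnhhEECc=4 NnhhEEcc=2 NnhhEeCC=4 NnhhEeCc=8 NnhhEecc=4 NnhheeCC=2 NnhheeCc=4 Nnhheecc=2 nnHHEECC=2 nnHHEECc=4 nnHHEEcc=2 nnHHEeCC=4 nnHHEeCc=8 nnHHEecc=4 nnHHeeCC=2 nnHHeeCc=4 nnHHeecc=2 nnHhEECC=4 nnHhEECc=8 nnHhEEcc=4 nnHhEeCC=8 nnHhEeCc=16 nnHhEecc=8 nnHheeCC=4 nnHheeCc=8 nnHheecc=4 nnhhEECC=2 nnhhEECc=4 nnhhEEcc=2 nnhhEeCC=4 nnhhEeCc=8 nnhhEecc=4 nnhheeCC=2 nnhheeCc=4 nnhheecc=2
NnHHEECc hits 4/256; gcd=4; 4÷4/256÷4 = 1/64

P(NnHHEECc) = 1/64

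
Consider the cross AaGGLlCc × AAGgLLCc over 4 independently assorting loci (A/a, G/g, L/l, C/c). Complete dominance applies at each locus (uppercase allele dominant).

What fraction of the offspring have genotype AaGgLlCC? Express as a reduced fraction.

P(AaGgLlCC) = 1/32

AaGGLlCc gametes: AGLC×2, AGLc×2, AGlC×2, AGlc×2, aGLC×2, aGLc×2, aGlC×2, aGlc×2
AAGgLLCc gametes: AGLC×4, AGLc×4, AgLC×4, AgLc×4
AaGGLlCc×AAGgLLCc grid (16·16=256): AAGGLLCC=8 AAGGLLCc=16 AAGGLLcc=8 AAGGLlCC=8 AAGGLlCc=16 AAGGLlcc=8 AAGgLLCC=8 AAGgLLCc=16 AAGgLLcc=8 AAGgLlCC=8 AAGgLlCc=16 AAGgLlcc=8 AaGGLLCC=8 AaGGLLCc=16 AaGGLLcc=8 AaGGLlCC=8 AaGGLlCc=16 AaGGLlcc=8 AaGgLLCC=8 AaGgLLCc=16 AaGgLLcc=8 AaGgLlCC=8 AaGgLlCc=16 AaGgLlcc=8
AaGgLlCC hits 8/256; gcd=8; 8÷8/256÷8 = 1/32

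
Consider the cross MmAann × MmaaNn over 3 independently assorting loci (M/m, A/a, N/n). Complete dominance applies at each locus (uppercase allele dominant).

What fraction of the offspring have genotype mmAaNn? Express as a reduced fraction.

MmAann gametes: MAn×2, Man×2, mAn×2, man×2
MmaaNn gametes: MaN×2, Man×2, maN×2, man×2
MmAann×MmaaNn grid (8·8=64): MMAaNn=4 MMAann=4 MMaaNn=4 MMaann=4 MmAaNn=8 MmAann=8 MmaaNn=8 Mmaann=8 mmAaNn=4 mmAann=4 mmaaNn=4 mmaann=4
mmAaNn hits 4/64; gcd=4; 4÷4/64÷4 = 1/16

P(mmAaNn) = 1/16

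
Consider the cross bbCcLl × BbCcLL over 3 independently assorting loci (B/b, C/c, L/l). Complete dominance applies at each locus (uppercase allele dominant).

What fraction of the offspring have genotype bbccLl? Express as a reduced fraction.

bbCcLl gametes: bCL×2, bCl×2, bcL×2, bcl×2
BbCcLL gametes: BCL×2, BcL×2, bCL×2, bcL×2
bbCcLl×BbCcLL grid (8·8=64): BbCCLL=4 BbCCLl=4 BbCcLL=8 BbCcLl=8 BbccLL=4 BbccLl=4 bbCCLL=4 bbCCLl=4 bbCcLL=8 bbCcLl=8 bbccLL=4 bbccLl=4
bbccLl hits 4/64; gcd=4; 4÷4/64÷4 = 1/16

P(bbccLl) = 1/16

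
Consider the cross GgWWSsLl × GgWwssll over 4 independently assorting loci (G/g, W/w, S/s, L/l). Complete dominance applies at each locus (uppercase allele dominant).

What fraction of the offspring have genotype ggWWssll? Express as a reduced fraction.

P(ggWWssll) = 1/32

GgWWSsLl gametes: GWSL×2, GWSl×2, GWsL×2, GWsl×2, gWSL×2, gWSl×2, gWsL×2, gWsl×2
GgWwssll gametes: GWsl×4, Gwsl×4, gWsl×4, gwsl×4
GgWWSsLl×GgWwssll grid (16·16=256): GGWWSsLl=8 GGWWSsll=8 GGWWssLl=8 GGWWssll=8 GGWwSsLl=8 GGWwSsll=8 GGWwssLl=8 GGWwssll=8 GgWWSsLl=16 GgWWSsll=16 GgWWssLl=16 GgWWssll=16 GgWwSsLl=16 GgWwSsll=16 GgWwssLl=16 GgWwssll=16 ggWWSsLl=8 ggWWSsll=8 ggWWssLl=8 ggWWssll=8 ggWwSsLl=8 ggWwSsll=8 ggWwssLl=8 ggWwssll=8
ggWWssll hits 8/256; gcd=8; 8÷8/256÷8 = 1/32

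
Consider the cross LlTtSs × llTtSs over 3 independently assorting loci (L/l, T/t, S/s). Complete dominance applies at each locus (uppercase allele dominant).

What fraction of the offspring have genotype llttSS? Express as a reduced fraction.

P(llttSS) = 1/32

LlTtSs gametes: LTS×1, LTs×1, LtS×1, Lts×1, lTS×1, lTs×1, ltS×1, lts×1
llTtSs gametes: lTS×2, lTs×2, ltS×2, lts×2
LlTtSs×llTtSs grid (8·8=64): LlTTSS=2 LlTTSs=4 LlTTss=2 LlTtSS=4 LlTtSs=8 LlTtss=4 LlttSS=2 LlttSs=4 Llttss=2 llTTSS=2 llTTSs=4 llTTss=2 llTtSS=4 llTtSs=8 llTtss=4 llttSS=2 llttSs=4 llttss=2
llttSS hits 2/64; gcd=2; 2÷2/64÷2 = 1/32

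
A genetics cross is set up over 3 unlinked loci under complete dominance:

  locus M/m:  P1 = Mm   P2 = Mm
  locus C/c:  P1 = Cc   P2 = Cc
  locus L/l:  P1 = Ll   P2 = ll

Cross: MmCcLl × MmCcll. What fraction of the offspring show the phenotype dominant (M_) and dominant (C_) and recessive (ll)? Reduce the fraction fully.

MmCcLl gametes: MCL×1, MCl×1, McL×1, Mcl×1, mCL×1, mCl×1, mcL×1, mcl×1
MmCcll gametes: MCl×2, Mcl×2, mCl×2, mcl×2
MmCcLl×MmCcll grid (8·8=64): MMCCLl=2 MMCCll=2 MMCcLl=4 MMCcll=4 MMccLl=2 MMccll=2 MmCCLl=4 MmCCll=4 MmCcLl=8 MmCcll=8 MmccLl=4 Mmccll=4 mmCCLl=2 mmCCll=2 mmCcLl=4 mmCcll=4 mmccLl=2 mmccll=2
M_ C_ ll hits 18/64; gcd=2; 18÷2/64÷2 = 9/32

P(M_ C_ ll) = 9/32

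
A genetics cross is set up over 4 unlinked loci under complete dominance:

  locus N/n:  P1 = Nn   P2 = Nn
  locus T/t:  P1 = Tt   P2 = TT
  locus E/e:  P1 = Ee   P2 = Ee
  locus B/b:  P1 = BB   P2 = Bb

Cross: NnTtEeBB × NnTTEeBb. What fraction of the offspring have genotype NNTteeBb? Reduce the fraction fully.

P(NNTteeBb) = 1/64

NnTtEeBB gametes: NTEB×2, NTeB×2, NtEB×2, NteB×2, nTEB×2, nTeB×2, ntEB×2, nteB×2
NnTTEeBb gametes: NTEB×2, NTEb×2, NTeB×2, NTeb×2, nTEB×2, nTEb×2, nTeB×2, nTeb×2
NnTtEeBB×NnTTEeBb grid (16·16=256): NNTTEEBB=4 NNTTEEBb=4 NNTTEeBB=8 NNTTEeBb=8 NNTTeeBB=4 NNTTeeBb=4 NNTtEEBB=4 NNTtEEBb=4 NNTtEeBB=8 NNTtEeBb=8 NNTteeBB=4 NNTteeBb=4 NnTTEEBB=8 NnTTEEBb=8 NnTTEeBB=16 NnTTEeBb=16 NnTTeeBB=8 NnTTeeBb=8 NnTtEEBB=8 NnTtEEBb=8 NnTtEeBB=16 NnTtEeBb=16 NnTteeBB=8 NnTteeBb=8 nnTTEEBB=4 nnTTEEBb=4 nnTTEeBB=8 nnTTEeBb=8 nnTTeeBB=4 nnTTeeBb=4 nnTtEEBB=4 nnTtEEBb=4 nnTtEeBB=8 nnTtEeBb=8 nnTteeBB=4 nnTteeBb=4
NNTteeBb hits 4/256; gcd=4; 4÷4/256÷4 = 1/64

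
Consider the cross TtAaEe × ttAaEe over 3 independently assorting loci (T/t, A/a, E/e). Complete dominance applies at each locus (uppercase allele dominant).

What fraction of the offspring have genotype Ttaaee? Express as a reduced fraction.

P(Ttaaee) = 1/32

TtAaEe gametes: TAE×1, TAe×1, TaE×1, Tae×1, tAE×1, tAe×1, taE×1, tae×1
ttAaEe gametes: tAE×2, tAe×2, taE×2, tae×2
TtAaEe×ttAaEe grid (8·8=64): TtAAEE=2 TtAAEe=4 TtAAee=2 TtAaEE=4 TtAaEe=8 TtAaee=4 TtaaEE=2 TtaaEe=4 Ttaaee=2 ttAAEE=2 ttAAEe=4 ttAAee=2 ttAaEE=4 ttAaEe=8 ttAaee=4 ttaaEE=2 ttaaEe=4 ttaaee=2
Ttaaee hits 2/64; gcd=2; 2÷2/64÷2 = 1/32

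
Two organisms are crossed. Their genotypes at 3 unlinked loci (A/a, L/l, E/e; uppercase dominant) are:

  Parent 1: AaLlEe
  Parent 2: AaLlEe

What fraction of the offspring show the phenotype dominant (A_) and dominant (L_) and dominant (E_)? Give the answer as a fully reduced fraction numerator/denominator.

P(A_ L_ E_) = 27/64

AaLlEe gametes: ALE×1, ALe×1, AlE×1, Ale×1, aLE×1, aLe×1, alE×1, ale×1
AaLlEe gametes: ALE×1, ALe×1, AlE×1, Ale×1, aLE×1, aLe×1, alE×1, ale×1
AaLlEe×AaLlEe grid (8·8=64): AALLEE=1 AALLEe=2 AALLee=1 AALlEE=2 AALlEe=4 AALlee=2 AAllEE=1 AAllEe=2 AAllee=1 AaLLEE=2 AaLLEe=4 AaLLee=2 AaLlEE=4 AaLlEe=8 AaLlee=4 AallEE=2 AallEe=4 Aallee=2 aaLLEE=1 aaLLEe=2 aaLLee=1 aaLlEE=2 aaLlEe=4 aaLlee=2 aallEE=1 aallEe=2 aallee=1
A_ L_ E_ hits 27/64; gcd=1; 27÷1/64÷1 = 27/64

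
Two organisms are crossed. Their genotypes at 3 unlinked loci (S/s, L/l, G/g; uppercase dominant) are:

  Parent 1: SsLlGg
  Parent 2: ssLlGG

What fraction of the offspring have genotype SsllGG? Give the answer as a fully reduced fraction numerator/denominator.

P(SsllGG) = 1/16

SsLlGg gametes: SLG×1, SLg×1, SlG×1, Slg×1, sLG×1, sLg×1, slG×1, slg×1
ssLlGG gametes: sLG×4, slG×4
SsLlGg×ssLlGG grid (8·8=64): SsLLGG=4 SsLLGg=4 SsLlGG=8 SsLlGg=8 SsllGG=4 SsllGg=4 ssLLGG=4 ssLLGg=4 ssLlGG=8 ssLlGg=8 ssllGG=4 ssllGg=4
SsllGG hits 4/64; gcd=4; 4÷4/64÷4 = 1/16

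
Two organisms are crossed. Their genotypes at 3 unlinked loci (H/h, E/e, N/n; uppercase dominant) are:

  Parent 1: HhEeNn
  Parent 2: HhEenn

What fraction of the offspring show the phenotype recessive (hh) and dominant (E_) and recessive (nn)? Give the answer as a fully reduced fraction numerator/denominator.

HhEeNn gametes: HEN×1, HEn×1, HeN×1, Hen×1, hEN×1, hEn×1, heN×1, hen×1
HhEenn gametes: HEn×2, Hen×2, hEn×2, hen×2
HhEeNn×HhEenn grid (8·8=64): HHEENn=2 HHEEnn=2 HHEeNn=4 HHEenn=4 HHeeNn=2 HHeenn=2 HhEENn=4 HhEEnn=4 HhEeNn=8 HhEenn=8 HheeNn=4 Hheenn=4 hhEENn=2 hhEEnn=2 hhEeNn=4 hhEenn=4 hheeNn=2 hheenn=2
hh E_ nn hits 6/64; gcd=2; 6÷2/64÷2 = 3/32

P(hh E_ nn) = 3/32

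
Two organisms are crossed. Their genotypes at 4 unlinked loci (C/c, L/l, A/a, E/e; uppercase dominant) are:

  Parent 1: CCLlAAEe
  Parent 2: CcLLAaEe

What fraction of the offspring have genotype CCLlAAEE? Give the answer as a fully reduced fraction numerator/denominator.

CCLlAAEe gametes: CLAE×4, CLAe×4, ClAE×4, ClAe×4
CcLLAaEe gametes: CLAE×2, CLAe×2, CLaE×2, CLae×2, cLAE×2, cLAe×2, cLaE×2, cLae×2
CCLlAAEe×CcLLAaEe grid (16·16=256): CCLLAAEE=8 CCLLAAEe=16 CCLLAAee=8 CCLLAaEE=8 CCLLAaEe=16 CCLLAaee=8 CCLlAAEE=8 CCLlAAEe=16 CCLlAAee=8 CCLlAaEE=8 CCLlAaEe=16 CCLlAaee=8 CcLLAAEE=8 CcLLAAEe=16 CcLLAAee=8 CcLLAaEE=8 CcLLAaEe=16 CcLLAaee=8 CcLlAAEE=8 CcLlAAEe=16 CcLlAAee=8 CcLlAaEE=8 CcLlAaEe=16 CcLlAaee=8
CCLlAAEE hits 8/256; gcd=8; 8÷8/256÷8 = 1/32

P(CCLlAAEE) = 1/32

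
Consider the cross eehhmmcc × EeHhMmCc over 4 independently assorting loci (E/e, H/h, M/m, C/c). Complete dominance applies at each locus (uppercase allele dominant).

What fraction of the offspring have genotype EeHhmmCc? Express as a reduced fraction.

eehhmmcc gametes: ehmc×16
EeHhMmCc gametes: EHMC×1, EHMc×1, EHmC×1, EHmc×1, EhMC×1, EhMc×1, EhmC×1, Ehmc×1, eHMC×1, eHMc×1, eHmC×1, eHmc×1, ehMC×1, ehMc×1, ehmC×1, ehmc×1
eehhmmcc×EeHhMmCc grid (16·16=256): EeHhMmCc=16 EeHhMmcc=16 EeHhmmCc=16 EeHhmmcc=16 EehhMmCc=16 EehhMmcc=16 EehhmmCc=16 Eehhmmcc=16 eeHhMmCc=16 eeHhMmcc=16 eeHhmmCc=16 eeHhmmcc=16 eehhMmCc=16 eehhMmcc=16 eehhmmCc=16 eehhmmcc=16
EeHhmmCc hits 16/256; gcd=16; 16÷16/256÷16 = 1/16

P(EeHhmmCc) = 1/16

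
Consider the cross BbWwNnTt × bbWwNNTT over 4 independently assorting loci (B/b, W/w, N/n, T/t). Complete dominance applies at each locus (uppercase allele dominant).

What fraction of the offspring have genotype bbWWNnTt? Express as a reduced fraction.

P(bbWWNnTt) = 1/32

BbWwNnTt gametes: BWNT×1, BWNt×1, BWnT×1, BWnt×1, BwNT×1, BwNt×1, BwnT×1, Bwnt×1, bWNT×1, bWNt×1, bWnT×1, bWnt×1, bwNT×1, bwNt×1, bwnT×1, bwnt×1
bbWwNNTT gametes: bWNT×8, bwNT×8
BbWwNnTt×bbWwNNTT grid (16·16=256): BbWWNNTT=8 BbWWNNTt=8 BbWWNnTT=8 BbWWNnTt=8 BbWwNNTT=16 BbWwNNTt=16 BbWwNnTT=16 BbWwNnTt=16 BbwwNNTT=8 BbwwNNTt=8 BbwwNnTT=8 BbwwNnTt=8 bbWWNNTT=8 bbWWNNTt=8 bbWWNnTT=8 bbWWNnTt=8 bbWwNNTT=16 bbWwNNTt=16 bbWwNnTT=16 bbWwNnTt=16 bbwwNNTT=8 bbwwNNTt=8 bbwwNnTT=8 bbwwNnTt=8
bbWWNnTt hits 8/256; gcd=8; 8÷8/256÷8 = 1/32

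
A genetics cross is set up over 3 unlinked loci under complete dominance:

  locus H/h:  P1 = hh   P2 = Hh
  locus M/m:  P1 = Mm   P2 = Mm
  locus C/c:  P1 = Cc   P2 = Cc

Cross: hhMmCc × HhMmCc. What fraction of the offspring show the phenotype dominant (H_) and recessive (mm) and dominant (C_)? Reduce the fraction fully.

P(H_ mm C_) = 3/32

hhMmCc gametes: hMC×2, hMc×2, hmC×2, hmc×2
HhMmCc gametes: HMC×1, HMc×1, HmC×1, Hmc×1, hMC×1, hMc×1, hmC×1, hmc×1
hhMmCc×HhMmCc grid (8·8=64): HhMMCC=2 HhMMCc=4 HhMMcc=2 HhMmCC=4 HhMmCc=8 HhMmcc=4 HhmmCC=2 HhmmCc=4 Hhmmcc=2 hhMMCC=2 hhMMCc=4 hhMMcc=2 hhMmCC=4 hhMmCc=8 hhMmcc=4 hhmmCC=2 hhmmCc=4 hhmmcc=2
H_ mm C_ hits 6/64; gcd=2; 6÷2/64÷2 = 3/32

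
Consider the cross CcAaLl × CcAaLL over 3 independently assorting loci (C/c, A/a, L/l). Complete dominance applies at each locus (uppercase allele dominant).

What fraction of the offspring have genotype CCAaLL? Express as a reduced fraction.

P(CCAaLL) = 1/16

CcAaLl gametes: CAL×1, CAl×1, CaL×1, Cal×1, cAL×1, cAl×1, caL×1, cal×1
CcAaLL gametes: CAL×2, CaL×2, cAL×2, caL×2
CcAaLl×CcAaLL grid (8·8=64): CCAALL=2 CCAALl=2 CCAaLL=4 CCAaLl=4 CCaaLL=2 CCaaLl=2 CcAALL=4 CcAALl=4 CcAaLL=8 CcAaLl=8 CcaaLL=4 CcaaLl=4 ccAALL=2 ccAALl=2 ccAaLL=4 ccAaLl=4 ccaaLL=2 ccaaLl=2
CCAaLL hits 4/64; gcd=4; 4÷4/64÷4 = 1/16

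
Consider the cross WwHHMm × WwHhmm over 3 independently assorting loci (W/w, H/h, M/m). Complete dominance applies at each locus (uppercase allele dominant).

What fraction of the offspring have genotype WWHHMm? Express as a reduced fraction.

WwHHMm gametes: WHM×2, WHm×2, wHM×2, wHm×2
WwHhmm gametes: WHm×2, Whm×2, wHm×2, whm×2
WwHHMm×WwHhmm grid (8·8=64): WWHHMm=4 WWHHmm=4 WWHhMm=4 WWHhmm=4 WwHHMm=8 WwHHmm=8 WwHhMm=8 WwHhmm=8 wwHHMm=4 wwHHmm=4 wwHhMm=4 wwHhmm=4
WWHHMm hits 4/64; gcd=4; 4÷4/64÷4 = 1/16

P(WWHHMm) = 1/16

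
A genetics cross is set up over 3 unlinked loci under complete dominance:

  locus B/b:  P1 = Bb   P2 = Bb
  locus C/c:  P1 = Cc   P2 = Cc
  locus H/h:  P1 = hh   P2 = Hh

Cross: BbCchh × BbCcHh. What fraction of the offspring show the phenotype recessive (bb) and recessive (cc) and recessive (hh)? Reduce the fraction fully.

BbCchh gametes: BCh×2, Bch×2, bCh×2, bch×2
BbCcHh gametes: BCH×1, BCh×1, BcH×1, Bch×1, bCH×1, bCh×1, bcH×1, bch×1
BbCchh×BbCcHh grid (8·8=64): BBCCHh=2 BBCChh=2 BBCcHh=4 BBCchh=4 BBccHh=2 BBcchh=2 BbCCHh=4 BbCChh=4 BbCcHh=8 BbCchh=8 BbccHh=4 Bbcchh=4 bbCCHh=2 bbCChh=2 bbCcHh=4 bbCchh=4 bbccHh=2 bbcchh=2
bb cc hh hits 2/64; gcd=2; 2÷2/64÷2 = 1/32

P(bb cc hh) = 1/32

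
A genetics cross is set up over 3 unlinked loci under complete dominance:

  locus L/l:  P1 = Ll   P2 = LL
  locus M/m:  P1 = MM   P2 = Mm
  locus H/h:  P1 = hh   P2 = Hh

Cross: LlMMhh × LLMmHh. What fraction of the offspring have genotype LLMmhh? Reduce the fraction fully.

P(LLMmhh) = 1/8

LlMMhh gametes: LMh×4, lMh×4
LLMmHh gametes: LMH×2, LMh×2, LmH×2, Lmh×2
LlMMhh×LLMmHh grid (8·8=64): LLMMHh=8 LLMMhh=8 LLMmHh=8 LLMmhh=8 LlMMHh=8 LlMMhh=8 LlMmHh=8 LlMmhh=8
LLMmhh hits 8/64; gcd=8; 8÷8/64÷8 = 1/8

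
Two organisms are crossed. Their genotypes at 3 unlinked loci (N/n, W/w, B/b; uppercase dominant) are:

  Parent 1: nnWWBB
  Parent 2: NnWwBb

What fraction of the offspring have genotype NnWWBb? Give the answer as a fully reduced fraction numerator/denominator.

nnWWBB gametes: nWB×8
NnWwBb gametes: NWB×1, NWb×1, NwB×1, Nwb×1, nWB×1, nWb×1, nwB×1, nwb×1
nnWWBB×NnWwBb grid (8·8=64): NnWWBB=8 NnWWBb=8 NnWwBB=8 NnWwBb=8 nnWWBB=8 nnWWBb=8 nnWwBB=8 nnWwBb=8
NnWWBb hits 8/64; gcd=8; 8÷8/64÷8 = 1/8

P(NnWWBb) = 1/8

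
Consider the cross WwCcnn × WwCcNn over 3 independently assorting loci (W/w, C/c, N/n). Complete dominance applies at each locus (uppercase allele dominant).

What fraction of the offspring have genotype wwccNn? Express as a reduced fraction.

WwCcnn gametes: WCn×2, Wcn×2, wCn×2, wcn×2
WwCcNn gametes: WCN×1, WCn×1, WcN×1, Wcn×1, wCN×1, wCn×1, wcN×1, wcn×1
WwCcnn×WwCcNn grid (8·8=64): WWCCNn=2 WWCCnn=2 WWCcNn=4 WWCcnn=4 WWccNn=2 WWccnn=2 WwCCNn=4 WwCCnn=4 WwCcNn=8 WwCcnn=8 WwccNn=4 Wwccnn=4 wwCCNn=2 wwCCnn=2 wwCcNn=4 wwCcnn=4 wwccNn=2 wwccnn=2
wwccNn hits 2/64; gcd=2; 2÷2/64÷2 = 1/32

P(wwccNn) = 1/32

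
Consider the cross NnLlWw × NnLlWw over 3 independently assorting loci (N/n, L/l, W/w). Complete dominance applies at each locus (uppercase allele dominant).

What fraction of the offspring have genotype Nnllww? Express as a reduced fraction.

P(Nnllww) = 1/32

NnLlWw gametes: NLW×1, NLw×1, NlW×1, Nlw×1, nLW×1, nLw×1, nlW×1, nlw×1
NnLlWw gametes: NLW×1, NLw×1, NlW×1, Nlw×1, nLW×1, nLw×1, nlW×1, nlw×1
NnLlWw×NnLlWw grid (8·8=64): NNLLWW=1 NNLLWw=2 NNLLww=1 NNLlWW=2 NNLlWw=4 NNLlww=2 NNllWW=1 NNllWw=2 NNllww=1 NnLLWW=2 NnLLWw=4 NnLLww=2 NnLlWW=4 NnLlWw=8 NnLlww=4 NnllWW=2 NnllWw=4 Nnllww=2 nnLLWW=1 nnLLWw=2 nnLLww=1 nnLlWW=2 nnLlWw=4 nnLlww=2 nnllWW=1 nnllWw=2 nnllww=1
Nnllww hits 2/64; gcd=2; 2÷2/64÷2 = 1/32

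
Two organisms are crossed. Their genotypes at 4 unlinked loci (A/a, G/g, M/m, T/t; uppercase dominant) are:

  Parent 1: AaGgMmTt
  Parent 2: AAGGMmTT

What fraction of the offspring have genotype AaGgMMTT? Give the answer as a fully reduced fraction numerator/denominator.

P(AaGgMMTT) = 1/32

AaGgMmTt gametes: AGMT×1, AGMt×1, AGmT×1, AGmt×1, AgMT×1, AgMt×1, AgmT×1, Agmt×1, aGMT×1, aGMt×1, aGmT×1, aGmt×1, agMT×1, agMt×1, agmT×1, agmt×1
AAGGMmTT gametes: AGMT×8, AGmT×8
AaGgMmTt×AAGGMmTT grid (16·16=256): AAGGMMTT=8 AAGGMMTt=8 AAGGMmTT=16 AAGGMmTt=16 AAGGmmTT=8 AAGGmmTt=8 AAGgMMTT=8 AAGgMMTt=8 AAGgMmTT=16 AAGgMmTt=16 AAGgmmTT=8 AAGgmmTt=8 AaGGMMTT=8 AaGGMMTt=8 AaGGMmTT=16 AaGGMmTt=16 AaGGmmTT=8 AaGGmmTt=8 AaGgMMTT=8 AaGgMMTt=8 AaGgMmTT=16 AaGgMmTt=16 AaGgmmTT=8 AaGgmmTt=8
AaGgMMTT hits 8/256; gcd=8; 8÷8/256÷8 = 1/32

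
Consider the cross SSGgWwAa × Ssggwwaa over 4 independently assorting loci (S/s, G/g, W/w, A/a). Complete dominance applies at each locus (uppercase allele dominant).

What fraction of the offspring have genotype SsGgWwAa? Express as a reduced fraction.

SSGgWwAa gametes: SGWA×2, SGWa×2, SGwA×2, SGwa×2, SgWA×2, SgWa×2, SgwA×2, Sgwa×2
Ssggwwaa gametes: Sgwa×8, sgwa×8
SSGgWwAa×Ssggwwaa grid (16·16=256): SSGgWwAa=16 SSGgWwaa=16 SSGgwwAa=16 SSGgwwaa=16 SSggWwAa=16 SSggWwaa=16 SSggwwAa=16 SSggwwaa=16 SsGgWwAa=16 SsGgWwaa=16 SsGgwwAa=16 SsGgwwaa=16 SsggWwAa=16 SsggWwaa=16 SsggwwAa=16 Ssggwwaa=16
SsGgWwAa hits 16/256; gcd=16; 16÷16/256÷16 = 1/16

P(SsGgWwAa) = 1/16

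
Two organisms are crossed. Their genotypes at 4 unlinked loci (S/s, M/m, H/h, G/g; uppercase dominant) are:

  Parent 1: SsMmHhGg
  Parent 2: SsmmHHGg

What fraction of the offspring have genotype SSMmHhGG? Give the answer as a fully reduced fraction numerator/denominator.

SsMmHhGg gametes: SMHG×1, SMHg×1, SMhG×1, SMhg×1, SmHG×1, SmHg×1, SmhG×1, Smhg×1, sMHG×1, sMHg×1, sMhG×1, sMhg×1, smHG×1, smHg×1, smhG×1, smhg×1
SsmmHHGg gametes: SmHG×4, SmHg×4, smHG×4, smHg×4
SsMmHhGg×SsmmHHGg grid (16·16=256): SSMmHHGG=4 SSMmHHGg=8 SSMmHHgg=4 SSMmHhGG=4 SSMmHhGg=8 SSMmHhgg=4 SSmmHHGG=4 SSmmHHGg=8 SSmmHHgg=4 SSmmHhGG=4 SSmmHhGg=8 SSmmHhgg=4 SsMmHHGG=8 SsMmHHGg=16 SsMmHHgg=8 SsMmHhGG=8 SsMmHhGg=16 SsMmHhgg=8 SsmmHHGG=8 SsmmHHGg=16 SsmmHHgg=8 SsmmHhGG=8 SsmmHhGg=16 SsmmHhgg=8 ssMmHHGG=4 ssMmHHGg=8 ssMmHHgg=4 ssMmHhGG=4 ssMmHhGg=8 ssMmHhgg=4 ssmmHHGG=4 ssmmHHGg=8 ssmmHHgg=4 ssmmHhGG=4 ssmmHhGg=8 ssmmHhgg=4
SSMmHhGG hits 4/256; gcd=4; 4÷4/256÷4 = 1/64

P(SSMmHhGG) = 1/64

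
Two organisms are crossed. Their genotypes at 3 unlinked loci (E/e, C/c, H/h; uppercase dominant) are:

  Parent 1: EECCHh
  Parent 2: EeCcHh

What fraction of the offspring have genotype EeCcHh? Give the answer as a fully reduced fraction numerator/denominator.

P(EeCcHh) = 1/8

EECCHh gametes: ECH×4, ECh×4
EeCcHh gametes: ECH×1, ECh×1, EcH×1, Ech×1, eCH×1, eCh×1, ecH×1, ech×1
EECCHh×EeCcHh grid (8·8=64): EECCHH=4 EECCHh=8 EECChh=4 EECcHH=4 EECcHh=8 EECchh=4 EeCCHH=4 EeCCHh=8 EeCChh=4 EeCcHH=4 EeCcHh=8 EeCchh=4
EeCcHh hits 8/64; gcd=8; 8÷8/64÷8 = 1/8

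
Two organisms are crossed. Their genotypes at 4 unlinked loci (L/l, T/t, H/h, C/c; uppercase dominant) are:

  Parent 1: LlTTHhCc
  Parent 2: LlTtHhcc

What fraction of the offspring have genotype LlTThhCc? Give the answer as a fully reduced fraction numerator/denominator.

P(LlTThhCc) = 1/32

LlTTHhCc gametes: LTHC×2, LTHc×2, LThC×2, LThc×2, lTHC×2, lTHc×2, lThC×2, lThc×2
LlTtHhcc gametes: LTHc×2, LThc×2, LtHc×2, Lthc×2, lTHc×2, lThc×2, ltHc×2, lthc×2
LlTTHhCc×LlTtHhcc grid (16·16=256): LLTTHHCc=4 LLTTHHcc=4 LLTTHhCc=8 LLTTHhcc=8 LLTThhCc=4 LLTThhcc=4 LLTtHHCc=4 LLTtHHcc=4 LLTtHhCc=8 LLTtHhcc=8 LLTthhCc=4 LLTthhcc=4 LlTTHHCc=8 LlTTHHcc=8 LlTTHhCc=16 LlTTHhcc=16 LlTThhCc=8 LlTThhcc=8 LlTtHHCc=8 LlTtHHcc=8 LlTtHhCc=16 LlTtHhcc=16 LlTthhCc=8 LlTthhcc=8 llTTHHCc=4 llTTHHcc=4 llTTHhCc=8 llTTHhcc=8 llTThhCc=4 llTThhcc=4 llTtHHCc=4 llTtHHcc=4 llTtHhCc=8 llTtHhcc=8 llTthhCc=4 llTthhcc=4
LlTThhCc hits 8/256; gcd=8; 8÷8/256÷8 = 1/32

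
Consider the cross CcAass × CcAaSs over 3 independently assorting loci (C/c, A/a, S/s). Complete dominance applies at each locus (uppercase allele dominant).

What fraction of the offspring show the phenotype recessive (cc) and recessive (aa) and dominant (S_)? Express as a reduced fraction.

CcAass gametes: CAs×2, Cas×2, cAs×2, cas×2
CcAaSs gametes: CAS×1, CAs×1, CaS×1, Cas×1, cAS×1, cAs×1, caS×1, cas×1
CcAass×CcAaSs grid (8·8=64): CCAASs=2 CCAAss=2 CCAaSs=4 CCAass=4 CCaaSs=2 CCaass=2 CcAASs=4 CcAAss=4 CcAaSs=8 CcAass=8 CcaaSs=4 Ccaass=4 ccAASs=2 ccAAss=2 ccAaSs=4 ccAass=4 ccaaSs=2 ccaass=2
cc aa S_ hits 2/64; gcd=2; 2÷2/64÷2 = 1/32

P(cc aa S_) = 1/32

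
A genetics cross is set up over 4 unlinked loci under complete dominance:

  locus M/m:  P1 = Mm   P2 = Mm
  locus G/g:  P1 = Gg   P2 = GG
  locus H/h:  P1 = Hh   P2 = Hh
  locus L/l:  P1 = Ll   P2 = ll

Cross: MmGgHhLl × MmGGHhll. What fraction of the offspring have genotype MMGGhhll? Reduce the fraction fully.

MmGgHhLl gametes: MGHL×1, MGHl×1, MGhL×1, MGhl×1, MgHL×1, MgHl×1, MghL×1, Mghl×1, mGHL×1, mGHl×1, mGhL×1, mGhl×1, mgHL×1, mgHl×1, mghL×1, mghl×1
MmGGHhll gametes: MGHl×4, MGhl×4, mGHl×4, mGhl×4
MmGgHhLl×MmGGHhll grid (16·16=256): MMGGHHLl=4 MMGGHHll=4 MMGGHhLl=8 MMGGHhll=8 MMGGhhLl=4 MMGGhhll=4 MMGgHHLl=4 MMGgHHll=4 MMGgHhLl=8 MMGgHhll=8 MMGghhLl=4 MMGghhll=4 MmGGHHLl=8 MmGGHHll=8 MmGGHhLl=16 MmGGHhll=16 MmGGhhLl=8 MmGGhhll=8 MmGgHHLl=8 MmGgHHll=8 MmGgHhLl=16 MmGgHhll=16 MmGghhLl=8 MmGghhll=8 mmGGHHLl=4 mmGGHHll=4 mmGGHhLl=8 mmGGHhll=8 mmGGhhLl=4 mmGGhhll=4 mmGgHHLl=4 mmGgHHll=4 mmGgHhLl=8 mmGgHhll=8 mmGghhLl=4 mmGghhll=4
MMGGhhll hits 4/256; gcd=4; 4÷4/256÷4 = 1/64

P(MMGGhhll) = 1/64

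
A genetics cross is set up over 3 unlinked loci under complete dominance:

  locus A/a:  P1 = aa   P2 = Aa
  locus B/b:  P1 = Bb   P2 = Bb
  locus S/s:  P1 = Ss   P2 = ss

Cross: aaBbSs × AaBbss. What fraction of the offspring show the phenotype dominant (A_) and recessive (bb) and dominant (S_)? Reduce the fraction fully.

aaBbSs gametes: aBS×2, aBs×2, abS×2, abs×2
AaBbss gametes: ABs×2, Abs×2, aBs×2, abs×2
aaBbSs×AaBbss grid (8·8=64): AaBBSs=4 AaBBss=4 AaBbSs=8 AaBbss=8 AabbSs=4 Aabbss=4 aaBBSs=4 aaBBss=4 aaBbSs=8 aaBbss=8 aabbSs=4 aabbss=4
A_ bb S_ hits 4/64; gcd=4; 4÷4/64÷4 = 1/16

P(A_ bb S_) = 1/16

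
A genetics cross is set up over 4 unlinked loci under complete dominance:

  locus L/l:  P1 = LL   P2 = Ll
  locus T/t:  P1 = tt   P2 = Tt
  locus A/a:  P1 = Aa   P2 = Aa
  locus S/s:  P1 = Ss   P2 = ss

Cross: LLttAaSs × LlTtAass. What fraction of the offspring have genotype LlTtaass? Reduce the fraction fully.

LLttAaSs gametes: LtAS×4, LtAs×4, LtaS×4, Ltas×4
LlTtAass gametes: LTAs×2, LTas×2, LtAs×2, Ltas×2, lTAs×2, lTas×2, ltAs×2, ltas×2
LLttAaSs×LlTtAass grid (16·16=256): LLTtAASs=8 LLTtAAss=8 LLTtAaSs=16 LLTtAass=16 LLTtaaSs=8 LLTtaass=8 LLttAASs=8 LLttAAss=8 LLttAaSs=16 LLttAass=16 LLttaaSs=8 LLttaass=8 LlTtAASs=8 LlTtAAss=8 LlTtAaSs=16 LlTtAass=16 LlTtaaSs=8 LlTtaass=8 LlttAASs=8 LlttAAss=8 LlttAaSs=16 LlttAass=16 LlttaaSs=8 Llttaass=8
LlTtaass hits 8/256; gcd=8; 8÷8/256÷8 = 1/32

P(LlTtaass) = 1/32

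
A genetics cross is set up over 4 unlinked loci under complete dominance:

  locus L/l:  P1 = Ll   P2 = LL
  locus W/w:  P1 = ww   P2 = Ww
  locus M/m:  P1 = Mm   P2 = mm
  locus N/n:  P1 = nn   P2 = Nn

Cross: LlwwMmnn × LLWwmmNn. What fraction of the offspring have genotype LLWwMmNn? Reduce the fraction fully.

P(LLWwMmNn) = 1/16

LlwwMmnn gametes: LwMn×4, Lwmn×4, lwMn×4, lwmn×4
LLWwmmNn gametes: LWmN×4, LWmn×4, LwmN×4, Lwmn×4
LlwwMmnn×LLWwmmNn grid (16·16=256): LLWwMmNn=16 LLWwMmnn=16 LLWwmmNn=16 LLWwmmnn=16 LLwwMmNn=16 LLwwMmnn=16 LLwwmmNn=16 LLwwmmnn=16 LlWwMmNn=16 LlWwMmnn=16 LlWwmmNn=16 LlWwmmnn=16 LlwwMmNn=16 LlwwMmnn=16 LlwwmmNn=16 Llwwmmnn=16
LLWwMmNn hits 16/256; gcd=16; 16÷16/256÷16 = 1/16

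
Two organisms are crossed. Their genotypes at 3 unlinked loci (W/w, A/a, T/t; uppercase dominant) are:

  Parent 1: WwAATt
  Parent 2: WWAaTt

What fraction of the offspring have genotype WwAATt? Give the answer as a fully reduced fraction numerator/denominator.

WwAATt gametes: WAT×2, WAt×2, wAT×2, wAt×2
WWAaTt gametes: WAT×2, WAt×2, WaT×2, Wat×2
WwAATt×WWAaTt grid (8·8=64): WWAATT=4 WWAATt=8 WWAAtt=4 WWAaTT=4 WWAaTt=8 WWAatt=4 WwAATT=4 WwAATt=8 WwAAtt=4 WwAaTT=4 WwAaTt=8 WwAatt=4
WwAATt hits 8/64; gcd=8; 8÷8/64÷8 = 1/8

P(WwAATt) = 1/8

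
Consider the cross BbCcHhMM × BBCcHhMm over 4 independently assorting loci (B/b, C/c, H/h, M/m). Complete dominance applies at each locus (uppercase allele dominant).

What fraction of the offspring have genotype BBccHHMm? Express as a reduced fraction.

P(BBccHHMm) = 1/64

BbCcHhMM gametes: BCHM×2, BChM×2, BcHM×2, BchM×2, bCHM×2, bChM×2, bcHM×2, bchM×2
BBCcHhMm gametes: BCHM×2, BCHm×2, BChM×2, BChm×2, BcHM×2, BcHm×2, BchM×2, Bchm×2
BbCcHhMM×BBCcHhMm grid (16·16=256): BBCCHHMM=4 BBCCHHMm=4 BBCCHhMM=8 BBCCHhMm=8 BBCChhMM=4 BBCChhMm=4 BBCcHHMM=8 BBCcHHMm=8 BBCcHhMM=16 BBCcHhMm=16 BBCchhMM=8 BBCchhMm=8 BBccHHMM=4 BBccHHMm=4 BBccHhMM=8 BBccHhMm=8 BBcchhMM=4 BBcchhMm=4 BbCCHHMM=4 BbCCHHMm=4 BbCCHhMM=8 BbCCHhMm=8 BbCChhMM=4 BbCChhMm=4 BbCcHHMM=8 BbCcHHMm=8 BbCcHhMM=16 BbCcHhMm=16 BbCchhMM=8 BbCchhMm=8 BbccHHMM=4 BbccHHMm=4 BbccHhMM=8 BbccHhMm=8 BbcchhMM=4 BbcchhMm=4
BBccHHMm hits 4/256; gcd=4; 4÷4/256÷4 = 1/64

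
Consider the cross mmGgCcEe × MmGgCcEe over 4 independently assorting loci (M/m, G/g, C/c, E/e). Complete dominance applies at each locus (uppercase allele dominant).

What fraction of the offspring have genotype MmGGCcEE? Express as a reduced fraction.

P(MmGGCcEE) = 1/64

mmGgCcEe gametes: mGCE×2, mGCe×2, mGcE×2, mGce×2, mgCE×2, mgCe×2, mgcE×2, mgce×2
MmGgCcEe gametes: MGCE×1, MGCe×1, MGcE×1, MGce×1, MgCE×1, MgCe×1, MgcE×1, Mgce×1, mGCE×1, mGCe×1, mGcE×1, mGce×1, mgCE×1, mgCe×1, mgcE×1, mgce×1
mmGgCcEe×MmGgCcEe grid (16·16=256): MmGGCCEE=2 MmGGCCEe=4 MmGGCCee=2 MmGGCcEE=4 MmGGCcEe=8 MmGGCcee=4 MmGGccEE=2 MmGGccEe=4 MmGGccee=2 MmGgCCEE=4 MmGgCCEe=8 MmGgCCee=4 MmGgCcEE=8 MmGgCcEe=16 MmGgCcee=8 MmGgccEE=4 MmGgccEe=8 MmGgccee=4 MmggCCEE=2 MmggCCEe=4 MmggCCee=2 MmggCcEE=4 MmggCcEe=8 MmggCcee=4 MmggccEE=2 MmggccEe=4 Mmggccee=2 mmGGCCEE=2 mmGGCCEe=4 mmGGCCee=2 mmGGCcEE=4 mmGGCcEe=8 mmGGCcee=4 mmGGccEE=2 mmGGccEe=4 mmGGccee=2 mmGgCCEE=4 mmGgCCEe=8 mmGgCCee=4 mmGgCcEE=8 mmGgCcEe=16 mmGgCcee=8 mmGgccEE=4 mmGgccEe=8 mmGgccee=4 mmggCCEE=2 mmggCCEe=4 mmggCCee=2 mmggCcEE=4 mmggCcEe=8 mmggCcee=4 mmggccEE=2 mmggccEe=4 mmggccee=2
MmGGCcEE hits 4/256; gcd=4; 4÷4/256÷4 = 1/64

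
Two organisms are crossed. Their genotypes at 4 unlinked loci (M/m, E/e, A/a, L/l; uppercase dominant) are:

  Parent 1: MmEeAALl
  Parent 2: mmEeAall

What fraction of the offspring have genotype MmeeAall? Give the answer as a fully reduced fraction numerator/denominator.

P(MmeeAall) = 1/32

MmEeAALl gametes: MEAL×2, MEAl×2, MeAL×2, MeAl×2, mEAL×2, mEAl×2, meAL×2, meAl×2
mmEeAall gametes: mEAl×4, mEal×4, meAl×4, meal×4
MmEeAALl×mmEeAall grid (16·16=256): MmEEAALl=8 MmEEAAll=8 MmEEAaLl=8 MmEEAall=8 MmEeAALl=16 MmEeAAll=16 MmEeAaLl=16 MmEeAall=16 MmeeAALl=8 MmeeAAll=8 MmeeAaLl=8 MmeeAall=8 mmEEAALl=8 mmEEAAll=8 mmEEAaLl=8 mmEEAall=8 mmEeAALl=16 mmEeAAll=16 mmEeAaLl=16 mmEeAall=16 mmeeAALl=8 mmeeAAll=8 mmeeAaLl=8 mmeeAall=8
MmeeAall hits 8/256; gcd=8; 8÷8/256÷8 = 1/32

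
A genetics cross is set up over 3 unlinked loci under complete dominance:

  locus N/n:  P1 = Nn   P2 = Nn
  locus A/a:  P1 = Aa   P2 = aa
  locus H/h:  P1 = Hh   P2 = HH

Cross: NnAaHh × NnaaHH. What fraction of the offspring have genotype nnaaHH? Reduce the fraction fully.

P(nnaaHH) = 1/16

NnAaHh gametes: NAH×1, NAh×1, NaH×1, Nah×1, nAH×1, nAh×1, naH×1, nah×1
NnaaHH gametes: NaH×4, naH×4
NnAaHh×NnaaHH grid (8·8=64): NNAaHH=4 NNAaHh=4 NNaaHH=4 NNaaHh=4 NnAaHH=8 NnAaHh=8 NnaaHH=8 NnaaHh=8 nnAaHH=4 nnAaHh=4 nnaaHH=4 nnaaHh=4
nnaaHH hits 4/64; gcd=4; 4÷4/64÷4 = 1/16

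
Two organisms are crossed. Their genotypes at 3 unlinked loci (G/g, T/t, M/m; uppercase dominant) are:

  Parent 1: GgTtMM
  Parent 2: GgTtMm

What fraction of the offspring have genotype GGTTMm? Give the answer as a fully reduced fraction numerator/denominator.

P(GGTTMm) = 1/32

GgTtMM gametes: GTM×2, GtM×2, gTM×2, gtM×2
GgTtMm gametes: GTM×1, GTm×1, GtM×1, Gtm×1, gTM×1, gTm×1, gtM×1, gtm×1
GgTtMM×GgTtMm grid (8·8=64): GGTTMM=2 GGTTMm=2 GGTtMM=4 GGTtMm=4 GGttMM=2 GGttMm=2 GgTTMM=4 GgTTMm=4 GgTtMM=8 GgTtMm=8 GgttMM=4 GgttMm=4 ggTTMM=2 ggTTMm=2 ggTtMM=4 ggTtMm=4 ggttMM=2 ggttMm=2
GGTTMm hits 2/64; gcd=2; 2÷2/64÷2 = 1/32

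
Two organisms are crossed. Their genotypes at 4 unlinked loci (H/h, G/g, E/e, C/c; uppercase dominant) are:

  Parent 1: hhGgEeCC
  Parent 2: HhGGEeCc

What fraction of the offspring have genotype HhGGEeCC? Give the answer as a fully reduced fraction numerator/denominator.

hhGgEeCC gametes: hGEC×4, hGeC×4, hgEC×4, hgeC×4
HhGGEeCc gametes: HGEC×2, HGEc×2, HGeC×2, HGec×2, hGEC×2, hGEc×2, hGeC×2, hGec×2
hhGgEeCC×HhGGEeCc grid (16·16=256): HhGGEECC=8 HhGGEECc=8 HhGGEeCC=16 HhGGEeCc=16 HhGGeeCC=8 HhGGeeCc=8 HhGgEECC=8 HhGgEECc=8 HhGgEeCC=16 HhGgEeCc=16 HhGgeeCC=8 HhGgeeCc=8 hhGGEECC=8 hhGGEECc=8 hhGGEeCC=16 hhGGEeCc=16 hhGGeeCC=8 hhGGeeCc=8 hhGgEECC=8 hhGgEECc=8 hhGgEeCC=16 hhGgEeCc=16 hhGgeeCC=8 hhGgeeCc=8
HhGGEeCC hits 16/256; gcd=16; 16÷16/256÷16 = 1/16

P(HhGGEeCC) = 1/16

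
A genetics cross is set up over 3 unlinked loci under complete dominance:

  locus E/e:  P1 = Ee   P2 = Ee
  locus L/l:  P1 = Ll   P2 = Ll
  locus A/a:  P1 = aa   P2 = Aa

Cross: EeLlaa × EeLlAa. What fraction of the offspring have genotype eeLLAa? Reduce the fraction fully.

EeLlaa gametes: ELa×2, Ela×2, eLa×2, ela×2
EeLlAa gametes: ELA×1, ELa×1, ElA×1, Ela×1, eLA×1, eLa×1, elA×1, ela×1
EeLlaa×EeLlAa grid (8·8=64): EELLAa=2 EELLaa=2 EELlAa=4 EELlaa=4 EEllAa=2 EEllaa=2 EeLLAa=4 EeLLaa=4 EeLlAa=8 EeLlaa=8 EellAa=4 Eellaa=4 eeLLAa=2 eeLLaa=2 eeLlAa=4 eeLlaa=4 eellAa=2 eellaa=2
eeLLAa hits 2/64; gcd=2; 2÷2/64÷2 = 1/32

P(eeLLAa) = 1/32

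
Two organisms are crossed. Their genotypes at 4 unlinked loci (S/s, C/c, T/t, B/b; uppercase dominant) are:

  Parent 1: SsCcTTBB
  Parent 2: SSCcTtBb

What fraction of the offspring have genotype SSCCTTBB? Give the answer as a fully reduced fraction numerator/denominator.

SsCcTTBB gametes: SCTB×4, ScTB×4, sCTB×4, scTB×4
SSCcTtBb gametes: SCTB×2, SCTb×2, SCtB×2, SCtb×2, ScTB×2, ScTb×2, SctB×2, Sctb×2
SsCcTTBB×SSCcTtBb grid (16·16=256): SSCCTTBB=8 SSCCTTBb=8 SSCCTtBB=8 SSCCTtBb=8 SSCcTTBB=16 SSCcTTBb=16 SSCcTtBB=16 SSCcTtBb=16 SSccTTBB=8 SSccTTBb=8 SSccTtBB=8 SSccTtBb=8 SsCCTTBB=8 SsCCTTBb=8 SsCCTtBB=8 SsCCTtBb=8 SsCcTTBB=16 SsCcTTBb=16 SsCcTtBB=16 SsCcTtBb=16 SsccTTBB=8 SsccTTBb=8 SsccTtBB=8 SsccTtBb=8
SSCCTTBB hits 8/256; gcd=8; 8÷8/256÷8 = 1/32

P(SSCCTTBB) = 1/32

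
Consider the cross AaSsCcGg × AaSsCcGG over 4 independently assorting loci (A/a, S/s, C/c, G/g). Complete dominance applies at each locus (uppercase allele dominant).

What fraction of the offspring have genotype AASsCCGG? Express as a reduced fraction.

P(AASsCCGG) = 1/64

AaSsCcGg gametes: ASCG×1, ASCg×1, AScG×1, AScg×1, AsCG×1, AsCg×1, AscG×1, Ascg×1, aSCG×1, aSCg×1, aScG×1, aScg×1, asCG×1, asCg×1, ascG×1, ascg×1
AaSsCcGG gametes: ASCG×2, AScG×2, AsCG×2, AscG×2, aSCG×2, aScG×2, asCG×2, ascG×2
AaSsCcGg×AaSsCcGG grid (16·16=256): AASSCCGG=2 AASSCCGg=2 AASSCcGG=4 AASSCcGg=4 AASSccGG=2 AASSccGg=2 AASsCCGG=4 AASsCCGg=4 AASsCcGG=8 AASsCcGg=8 AASsccGG=4 AASsccGg=4 AAssCCGG=2 AAssCCGg=2 AAssCcGG=4 AAssCcGg=4 AAssccGG=2 AAssccGg=2 AaSSCCGG=4 AaSSCCGg=4 AaSSCcGG=8 AaSSCcGg=8 AaSSccGG=4 AaSSccGg=4 AaSsCCGG=8 AaSsCCGg=8 AaSsCcGG=16 AaSsCcGg=16 AaSsccGG=8 AaSsccGg=8 AassCCGG=4 AassCCGg=4 AassCcGG=8 AassCcGg=8 AassccGG=4 AassccGg=4 aaSSCCGG=2 aaSSCCGg=2 aaSSCcGG=4 aaSSCcGg=4 aaSSccGG=2 aaSSccGg=2 aaSsCCGG=4 aaSsCCGg=4 aaSsCcGG=8 aaSsCcGg=8 aaSsccGG=4 aaSsccGg=4 aassCCGG=2 aassCCGg=2 aassCcGG=4 aassCcGg=4 aassccGG=2 aassccGg=2
AASsCCGG hits 4/256; gcd=4; 4÷4/256÷4 = 1/64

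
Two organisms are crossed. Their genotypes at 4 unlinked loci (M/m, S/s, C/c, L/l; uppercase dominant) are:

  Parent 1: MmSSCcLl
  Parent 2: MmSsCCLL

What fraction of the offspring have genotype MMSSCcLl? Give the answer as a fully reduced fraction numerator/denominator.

P(MMSSCcLl) = 1/32

MmSSCcLl gametes: MSCL×2, MSCl×2, MScL×2, MScl×2, mSCL×2, mSCl×2, mScL×2, mScl×2
MmSsCCLL gametes: MSCL×4, MsCL×4, mSCL×4, msCL×4
MmSSCcLl×MmSsCCLL grid (16·16=256): MMSSCCLL=8 MMSSCCLl=8 MMSSCcLL=8 MMSSCcLl=8 MMSsCCLL=8 MMSsCCLl=8 MMSsCcLL=8 MMSsCcLl=8 MmSSCCLL=16 MmSSCCLl=16 MmSSCcLL=16 MmSSCcLl=16 MmSsCCLL=16 MmSsCCLl=16 MmSsCcLL=16 MmSsCcLl=16 mmSSCCLL=8 mmSSCCLl=8 mmSSCcLL=8 mmSSCcLl=8 mmSsCCLL=8 mmSsCCLl=8 mmSsCcLL=8 mmSsCcLl=8
MMSSCcLl hits 8/256; gcd=8; 8÷8/256÷8 = 1/32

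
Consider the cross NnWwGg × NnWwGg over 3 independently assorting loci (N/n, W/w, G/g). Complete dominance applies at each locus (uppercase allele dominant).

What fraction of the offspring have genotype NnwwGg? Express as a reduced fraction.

P(NnwwGg) = 1/16

NnWwGg gametes: NWG×1, NWg×1, NwG×1, Nwg×1, nWG×1, nWg×1, nwG×1, nwg×1
NnWwGg gametes: NWG×1, NWg×1, NwG×1, Nwg×1, nWG×1, nWg×1, nwG×1, nwg×1
NnWwGg×NnWwGg grid (8·8=64): NNWWGG=1 NNWWGg=2 NNWWgg=1 NNWwGG=2 NNWwGg=4 NNWwgg=2 NNwwGG=1 NNwwGg=2 NNwwgg=1 NnWWGG=2 NnWWGg=4 NnWWgg=2 NnWwGG=4 NnWwGg=8 NnWwgg=4 NnwwGG=2 NnwwGg=4 Nnwwgg=2 nnWWGG=1 nnWWGg=2 nnWWgg=1 nnWwGG=2 nnWwGg=4 nnWwgg=2 nnwwGG=1 nnwwGg=2 nnwwgg=1
NnwwGg hits 4/64; gcd=4; 4÷4/64÷4 = 1/16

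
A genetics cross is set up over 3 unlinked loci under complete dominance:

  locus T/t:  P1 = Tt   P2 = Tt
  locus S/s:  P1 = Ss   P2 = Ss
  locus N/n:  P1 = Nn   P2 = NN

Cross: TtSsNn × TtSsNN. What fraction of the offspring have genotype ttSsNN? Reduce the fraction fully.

P(ttSsNN) = 1/16

TtSsNn gametes: TSN×1, TSn×1, TsN×1, Tsn×1, tSN×1, tSn×1, tsN×1, tsn×1
TtSsNN gametes: TSN×2, TsN×2, tSN×2, tsN×2
TtSsNn×TtSsNN grid (8·8=64): TTSSNN=2 TTSSNn=2 TTSsNN=4 TTSsNn=4 TTssNN=2 TTssNn=2 TtSSNN=4 TtSSNn=4 TtSsNN=8 TtSsNn=8 TtssNN=4 TtssNn=4 ttSSNN=2 ttSSNn=2 ttSsNN=4 ttSsNn=4 ttssNN=2 ttssNn=2
ttSsNN hits 4/64; gcd=4; 4÷4/64÷4 = 1/16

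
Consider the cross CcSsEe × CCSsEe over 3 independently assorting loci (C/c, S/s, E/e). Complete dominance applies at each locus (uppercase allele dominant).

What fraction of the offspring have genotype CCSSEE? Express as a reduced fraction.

P(CCSSEE) = 1/32

CcSsEe gametes: CSE×1, CSe×1, CsE×1, Cse×1, cSE×1, cSe×1, csE×1, cse×1
CCSsEe gametes: CSE×2, CSe×2, CsE×2, Cse×2
CcSsEe×CCSsEe grid (8·8=64): CCSSEE=2 CCSSEe=4 CCSSee=2 CCSsEE=4 CCSsEe=8 CCSsee=4 CCssEE=2 CCssEe=4 CCssee=2 CcSSEE=2 CcSSEe=4 CcSSee=2 CcSsEE=4 CcSsEe=8 CcSsee=4 CcssEE=2 CcssEe=4 Ccssee=2
CCSSEE hits 2/64; gcd=2; 2÷2/64÷2 = 1/32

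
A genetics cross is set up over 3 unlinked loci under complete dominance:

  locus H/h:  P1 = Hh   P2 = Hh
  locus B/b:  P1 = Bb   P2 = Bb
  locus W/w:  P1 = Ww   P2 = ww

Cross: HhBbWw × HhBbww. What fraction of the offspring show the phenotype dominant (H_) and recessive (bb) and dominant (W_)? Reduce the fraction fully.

HhBbWw gametes: HBW×1, HBw×1, HbW×1, Hbw×1, hBW×1, hBw×1, hbW×1, hbw×1
HhBbww gametes: HBw×2, Hbw×2, hBw×2, hbw×2
HhBbWw×HhBbww grid (8·8=64): HHBBWw=2 HHBBww=2 HHBbWw=4 HHBbww=4 HHbbWw=2 HHbbww=2 HhBBWw=4 HhBBww=4 HhBbWw=8 HhBbww=8 HhbbWw=4 Hhbbww=4 hhBBWw=2 hhBBww=2 hhBbWw=4 hhBbww=4 hhbbWw=2 hhbbww=2
H_ bb W_ hits 6/64; gcd=2; 6÷2/64÷2 = 3/32

P(H_ bb W_) = 3/32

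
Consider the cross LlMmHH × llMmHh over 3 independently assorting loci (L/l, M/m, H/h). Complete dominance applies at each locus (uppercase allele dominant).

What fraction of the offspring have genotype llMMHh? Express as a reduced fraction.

P(llMMHh) = 1/16

LlMmHH gametes: LMH×2, LmH×2, lMH×2, lmH×2
llMmHh gametes: lMH×2, lMh×2, lmH×2, lmh×2
LlMmHH×llMmHh grid (8·8=64): LlMMHH=4 LlMMHh=4 LlMmHH=8 LlMmHh=8 LlmmHH=4 LlmmHh=4 llMMHH=4 llMMHh=4 llMmHH=8 llMmHh=8 llmmHH=4 llmmHh=4
llMMHh hits 4/64; gcd=4; 4÷4/64÷4 = 1/16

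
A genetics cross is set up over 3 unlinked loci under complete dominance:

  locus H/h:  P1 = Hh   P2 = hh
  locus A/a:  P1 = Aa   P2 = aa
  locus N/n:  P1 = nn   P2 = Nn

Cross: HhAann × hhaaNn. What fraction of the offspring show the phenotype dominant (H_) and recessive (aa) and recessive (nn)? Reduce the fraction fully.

HhAann gametes: HAn×2, Han×2, hAn×2, han×2
hhaaNn gametes: haN×4, han×4
HhAann×hhaaNn grid (8·8=64): HhAaNn=8 HhAann=8 HhaaNn=8 Hhaann=8 hhAaNn=8 hhAann=8 hhaaNn=8 hhaann=8
H_ aa nn hits 8/64; gcd=8; 8÷8/64÷8 = 1/8

P(H_ aa nn) = 1/8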